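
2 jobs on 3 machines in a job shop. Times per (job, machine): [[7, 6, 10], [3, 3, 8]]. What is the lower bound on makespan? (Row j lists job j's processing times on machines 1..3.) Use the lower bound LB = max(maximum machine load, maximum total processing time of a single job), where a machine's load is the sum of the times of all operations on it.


Machine loads:
  Machine 1: 7 + 3 = 10
  Machine 2: 6 + 3 = 9
  Machine 3: 10 + 8 = 18
Max machine load = 18
Job totals:
  Job 1: 23
  Job 2: 14
Max job total = 23
Lower bound = max(18, 23) = 23

23


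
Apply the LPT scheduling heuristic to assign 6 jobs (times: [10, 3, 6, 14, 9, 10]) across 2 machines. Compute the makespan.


Sort jobs in decreasing order (LPT): [14, 10, 10, 9, 6, 3]
Assign each job to the least loaded machine:
  Machine 1: jobs [14, 9, 3], load = 26
  Machine 2: jobs [10, 10, 6], load = 26
Makespan = max load = 26

26


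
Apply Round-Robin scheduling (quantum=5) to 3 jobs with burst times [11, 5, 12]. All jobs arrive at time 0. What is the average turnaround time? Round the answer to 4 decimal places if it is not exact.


Time quantum = 5
Execution trace:
  J1 runs 5 units, time = 5
  J2 runs 5 units, time = 10
  J3 runs 5 units, time = 15
  J1 runs 5 units, time = 20
  J3 runs 5 units, time = 25
  J1 runs 1 units, time = 26
  J3 runs 2 units, time = 28
Finish times: [26, 10, 28]
Average turnaround = 64/3 = 21.3333

21.3333


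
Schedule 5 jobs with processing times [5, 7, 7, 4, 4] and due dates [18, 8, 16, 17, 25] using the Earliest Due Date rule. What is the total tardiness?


Sort by due date (EDD order): [(7, 8), (7, 16), (4, 17), (5, 18), (4, 25)]
Compute completion times and tardiness:
  Job 1: p=7, d=8, C=7, tardiness=max(0,7-8)=0
  Job 2: p=7, d=16, C=14, tardiness=max(0,14-16)=0
  Job 3: p=4, d=17, C=18, tardiness=max(0,18-17)=1
  Job 4: p=5, d=18, C=23, tardiness=max(0,23-18)=5
  Job 5: p=4, d=25, C=27, tardiness=max(0,27-25)=2
Total tardiness = 8

8


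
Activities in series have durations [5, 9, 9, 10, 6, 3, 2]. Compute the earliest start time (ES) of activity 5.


Activity 5 starts after activities 1 through 4 complete.
Predecessor durations: [5, 9, 9, 10]
ES = 5 + 9 + 9 + 10 = 33

33


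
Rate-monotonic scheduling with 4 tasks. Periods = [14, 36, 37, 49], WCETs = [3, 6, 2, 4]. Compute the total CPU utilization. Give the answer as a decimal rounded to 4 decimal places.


Compute individual utilizations (exact fractions):
  Task 1: C/T = 3/14 (approx. 0.2143)
  Task 2: C/T = 6/36 = 1/6 (approx. 0.1667)
  Task 3: C/T = 2/37 (approx. 0.0541)
  Task 4: C/T = 4/49 (approx. 0.0816)
Total utilization U = 3/14 + 1/6 + 2/37 + 4/49 = 2810/5439
Rounded to 4 decimal places: U = 0.5166
RM (Liu & Layland) bound for 4 tasks = 0.756828; compare with U = 2810/5439 (approx. 0.516639)
U <= bound, so schedulable by RM sufficient condition.

0.5166


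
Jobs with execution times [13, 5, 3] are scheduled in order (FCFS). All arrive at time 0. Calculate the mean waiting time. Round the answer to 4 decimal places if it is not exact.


FCFS order (as given): [13, 5, 3]
Waiting times:
  Job 1: wait = 0
  Job 2: wait = 13
  Job 3: wait = 18
Sum of waiting times = 31
Average waiting time = 31/3 = 10.3333

10.3333


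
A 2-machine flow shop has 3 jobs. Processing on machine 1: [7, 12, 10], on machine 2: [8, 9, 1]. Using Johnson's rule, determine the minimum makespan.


Apply Johnson's rule:
  Group 1 (a <= b): [(1, 7, 8)]
  Group 2 (a > b): [(2, 12, 9), (3, 10, 1)]
Optimal job order: [1, 2, 3]
Schedule:
  Job 1: M1 done at 7, M2 done at 15
  Job 2: M1 done at 19, M2 done at 28
  Job 3: M1 done at 29, M2 done at 30
Makespan = 30

30


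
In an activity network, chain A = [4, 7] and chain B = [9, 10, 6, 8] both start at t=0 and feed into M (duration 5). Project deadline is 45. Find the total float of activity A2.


Forward pass: ES(A2) = sum of predecessors on chain A = 4
EF = ES + duration = 4 + 7 = 11
Backward pass: LF(M) = deadline = 45; LS(M) = 45 - 5 = 40
LF(A2) = LS(M) - sum(successors on chain A) = 40 - 0 = 40
LS = LF - duration = 40 - 7 = 33
Total float = LS - ES = 33 - 4 = 29

29


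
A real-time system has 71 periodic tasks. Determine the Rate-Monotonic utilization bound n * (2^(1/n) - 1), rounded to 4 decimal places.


Compute 2^(1/71) = 1.0098104463
Subtract 1: 1.0098104463 - 1 = 0.0098104463
Multiply by n: 71 * 0.0098104463 = 0.6965416873
Round to 4 dp: 0.6965

0.6965


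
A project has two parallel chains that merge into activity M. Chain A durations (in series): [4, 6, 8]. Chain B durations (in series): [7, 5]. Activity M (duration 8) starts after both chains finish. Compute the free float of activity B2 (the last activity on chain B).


ES(B2) = sum of predecessors on chain B = 7
EF(B2) = ES + duration = 7 + 5 = 12
Successor of B2 is M. ES(M) = max(sum(A), sum(B)) = max(18, 12) = 18
Free float = ES(successor) - EF(current) = 18 - 12 = 6

6


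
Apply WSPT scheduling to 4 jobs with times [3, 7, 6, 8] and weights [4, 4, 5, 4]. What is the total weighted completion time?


Compute p/w ratios and sort ascending (WSPT): [(3, 4), (6, 5), (7, 4), (8, 4)]
Compute weighted completion times:
  Job (p=3,w=4): C=3, w*C=4*3=12
  Job (p=6,w=5): C=9, w*C=5*9=45
  Job (p=7,w=4): C=16, w*C=4*16=64
  Job (p=8,w=4): C=24, w*C=4*24=96
Total weighted completion time = 217

217


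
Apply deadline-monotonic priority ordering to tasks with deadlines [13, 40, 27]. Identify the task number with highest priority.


Sort tasks by relative deadline (ascending):
  Task 1: deadline = 13
  Task 3: deadline = 27
  Task 2: deadline = 40
Priority order (highest first): [1, 3, 2]
Highest priority task = 1

1


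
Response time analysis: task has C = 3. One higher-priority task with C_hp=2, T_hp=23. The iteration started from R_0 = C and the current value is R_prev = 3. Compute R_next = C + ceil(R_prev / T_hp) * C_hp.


R_next = C + ceil(R_prev / T_hp) * C_hp
ceil(3 / 23) = ceil(0.1304) = 1
Interference = 1 * 2 = 2
R_next = 3 + 2 = 5

5


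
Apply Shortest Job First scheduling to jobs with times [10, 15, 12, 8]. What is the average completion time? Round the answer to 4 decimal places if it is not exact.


SJF order (ascending): [8, 10, 12, 15]
Completion times:
  Job 1: burst=8, C=8
  Job 2: burst=10, C=18
  Job 3: burst=12, C=30
  Job 4: burst=15, C=45
Average completion = 101/4 = 25.25

25.25


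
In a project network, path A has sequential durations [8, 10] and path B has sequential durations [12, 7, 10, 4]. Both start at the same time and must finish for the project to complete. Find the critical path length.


Path A total = 8 + 10 = 18
Path B total = 12 + 7 + 10 + 4 = 33
Critical path = longest path = max(18, 33) = 33

33


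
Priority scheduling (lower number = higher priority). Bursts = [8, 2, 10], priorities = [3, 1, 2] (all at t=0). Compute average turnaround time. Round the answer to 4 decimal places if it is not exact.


Sort by priority (ascending = highest first):
Order: [(1, 2), (2, 10), (3, 8)]
Completion times:
  Priority 1, burst=2, C=2
  Priority 2, burst=10, C=12
  Priority 3, burst=8, C=20
Average turnaround = 34/3 = 11.3333

11.3333


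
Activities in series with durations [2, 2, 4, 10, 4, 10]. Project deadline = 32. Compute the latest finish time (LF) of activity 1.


LF(activity 1) = deadline - sum of successor durations
Successors: activities 2 through 6 with durations [2, 4, 10, 4, 10]
Sum of successor durations = 30
LF = 32 - 30 = 2

2


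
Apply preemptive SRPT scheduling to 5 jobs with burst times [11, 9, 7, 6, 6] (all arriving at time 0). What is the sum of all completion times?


Since all jobs arrive at t=0, SRPT equals SPT ordering.
SPT order: [6, 6, 7, 9, 11]
Completion times:
  Job 1: p=6, C=6
  Job 2: p=6, C=12
  Job 3: p=7, C=19
  Job 4: p=9, C=28
  Job 5: p=11, C=39
Total completion time = 6 + 12 + 19 + 28 + 39 = 104

104


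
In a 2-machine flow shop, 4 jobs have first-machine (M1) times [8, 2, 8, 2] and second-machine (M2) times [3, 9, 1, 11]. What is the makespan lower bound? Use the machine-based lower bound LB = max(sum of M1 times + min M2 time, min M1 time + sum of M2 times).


LB1 = sum(M1 times) + min(M2 times) = 20 + 1 = 21
LB2 = min(M1 times) + sum(M2 times) = 2 + 24 = 26
Lower bound = max(LB1, LB2) = max(21, 26) = 26

26


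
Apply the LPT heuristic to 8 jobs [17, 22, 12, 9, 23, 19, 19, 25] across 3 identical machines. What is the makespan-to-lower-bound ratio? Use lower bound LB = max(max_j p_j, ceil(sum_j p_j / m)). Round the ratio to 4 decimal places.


LPT order: [25, 23, 22, 19, 19, 17, 12, 9]
Machine loads after assignment: [51, 42, 53]
LPT makespan = 53
Lower bound = max(max_job, ceil(total/3)) = max(25, 49) = 49
Ratio = 53 / 49 = 1.0816

1.0816


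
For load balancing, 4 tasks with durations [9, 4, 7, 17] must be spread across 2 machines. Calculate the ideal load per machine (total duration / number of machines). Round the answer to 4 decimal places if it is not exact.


Total processing time = 9 + 4 + 7 + 17 = 37
Number of machines = 2
Ideal balanced load = 37 / 2 = 18.5

18.5


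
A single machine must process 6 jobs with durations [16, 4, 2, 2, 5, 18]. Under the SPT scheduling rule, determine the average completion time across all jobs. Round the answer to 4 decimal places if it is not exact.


Sort jobs by processing time (SPT order): [2, 2, 4, 5, 16, 18]
Compute completion times sequentially:
  Job 1: processing = 2, completes at 2
  Job 2: processing = 2, completes at 4
  Job 3: processing = 4, completes at 8
  Job 4: processing = 5, completes at 13
  Job 5: processing = 16, completes at 29
  Job 6: processing = 18, completes at 47
Sum of completion times = 103
Average completion time = 103/6 = 17.1667

17.1667


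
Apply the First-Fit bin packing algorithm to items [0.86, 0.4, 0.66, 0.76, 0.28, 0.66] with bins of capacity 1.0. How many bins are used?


Place items sequentially using First-Fit:
  Item 0.86 -> new Bin 1
  Item 0.4 -> new Bin 2
  Item 0.66 -> new Bin 3
  Item 0.76 -> new Bin 4
  Item 0.28 -> Bin 2 (now 0.68)
  Item 0.66 -> new Bin 5
Total bins used = 5

5


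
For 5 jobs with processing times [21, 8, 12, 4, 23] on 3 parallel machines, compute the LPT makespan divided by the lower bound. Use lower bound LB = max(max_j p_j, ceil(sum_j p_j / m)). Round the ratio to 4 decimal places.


LPT order: [23, 21, 12, 8, 4]
Machine loads after assignment: [23, 21, 24]
LPT makespan = 24
Lower bound = max(max_job, ceil(total/3)) = max(23, 23) = 23
Ratio = 24 / 23 = 1.0435

1.0435


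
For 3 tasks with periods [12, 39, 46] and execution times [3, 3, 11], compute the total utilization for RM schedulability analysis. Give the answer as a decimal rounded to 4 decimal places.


Compute individual utilizations (exact fractions):
  Task 1: C/T = 3/12 = 1/4 (approx. 0.25)
  Task 2: C/T = 3/39 = 1/13 (approx. 0.0769)
  Task 3: C/T = 11/46 (approx. 0.2391)
Total utilization U = 1/4 + 1/13 + 11/46 = 677/1196
Rounded to 4 decimal places: U = 0.5661
RM (Liu & Layland) bound for 3 tasks = 0.779763; compare with U = 677/1196 (approx. 0.566054)
U <= bound, so schedulable by RM sufficient condition.

0.5661


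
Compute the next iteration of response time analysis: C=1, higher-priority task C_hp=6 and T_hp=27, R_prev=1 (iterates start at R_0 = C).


R_next = C + ceil(R_prev / T_hp) * C_hp
ceil(1 / 27) = ceil(0.037) = 1
Interference = 1 * 6 = 6
R_next = 1 + 6 = 7

7


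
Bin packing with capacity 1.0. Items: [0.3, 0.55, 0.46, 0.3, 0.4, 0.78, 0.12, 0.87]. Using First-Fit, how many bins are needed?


Place items sequentially using First-Fit:
  Item 0.3 -> new Bin 1
  Item 0.55 -> Bin 1 (now 0.85)
  Item 0.46 -> new Bin 2
  Item 0.3 -> Bin 2 (now 0.76)
  Item 0.4 -> new Bin 3
  Item 0.78 -> new Bin 4
  Item 0.12 -> Bin 1 (now 0.97)
  Item 0.87 -> new Bin 5
Total bins used = 5

5


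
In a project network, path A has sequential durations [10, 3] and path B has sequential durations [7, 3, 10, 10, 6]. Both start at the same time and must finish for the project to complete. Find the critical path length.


Path A total = 10 + 3 = 13
Path B total = 7 + 3 + 10 + 10 + 6 = 36
Critical path = longest path = max(13, 36) = 36

36


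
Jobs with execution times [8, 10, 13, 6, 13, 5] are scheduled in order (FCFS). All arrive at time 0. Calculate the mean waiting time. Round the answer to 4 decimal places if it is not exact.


FCFS order (as given): [8, 10, 13, 6, 13, 5]
Waiting times:
  Job 1: wait = 0
  Job 2: wait = 8
  Job 3: wait = 18
  Job 4: wait = 31
  Job 5: wait = 37
  Job 6: wait = 50
Sum of waiting times = 144
Average waiting time = 144/6 = 24.0

24.0


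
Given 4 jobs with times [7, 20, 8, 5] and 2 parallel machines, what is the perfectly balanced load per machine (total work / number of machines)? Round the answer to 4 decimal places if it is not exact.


Total processing time = 7 + 20 + 8 + 5 = 40
Number of machines = 2
Ideal balanced load = 40 / 2 = 20.0

20.0


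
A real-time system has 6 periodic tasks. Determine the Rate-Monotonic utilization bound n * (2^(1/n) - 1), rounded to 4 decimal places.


Compute 2^(1/6) = 1.1224620483
Subtract 1: 1.1224620483 - 1 = 0.1224620483
Multiply by n: 6 * 0.1224620483 = 0.7347722898
Round to 4 dp: 0.7348

0.7348


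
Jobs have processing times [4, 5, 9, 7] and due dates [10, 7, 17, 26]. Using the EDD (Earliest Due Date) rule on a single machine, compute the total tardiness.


Sort by due date (EDD order): [(5, 7), (4, 10), (9, 17), (7, 26)]
Compute completion times and tardiness:
  Job 1: p=5, d=7, C=5, tardiness=max(0,5-7)=0
  Job 2: p=4, d=10, C=9, tardiness=max(0,9-10)=0
  Job 3: p=9, d=17, C=18, tardiness=max(0,18-17)=1
  Job 4: p=7, d=26, C=25, tardiness=max(0,25-26)=0
Total tardiness = 1

1


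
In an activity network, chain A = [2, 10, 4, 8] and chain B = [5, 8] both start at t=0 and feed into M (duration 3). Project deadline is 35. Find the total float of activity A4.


Forward pass: ES(A4) = sum of predecessors on chain A = 16
EF = ES + duration = 16 + 8 = 24
Backward pass: LF(M) = deadline = 35; LS(M) = 35 - 3 = 32
LF(A4) = LS(M) - sum(successors on chain A) = 32 - 0 = 32
LS = LF - duration = 32 - 8 = 24
Total float = LS - ES = 24 - 16 = 8

8


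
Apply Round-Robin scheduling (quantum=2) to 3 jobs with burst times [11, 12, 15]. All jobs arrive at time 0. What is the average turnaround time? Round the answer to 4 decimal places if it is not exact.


Time quantum = 2
Execution trace:
  J1 runs 2 units, time = 2
  J2 runs 2 units, time = 4
  J3 runs 2 units, time = 6
  J1 runs 2 units, time = 8
  J2 runs 2 units, time = 10
  J3 runs 2 units, time = 12
  J1 runs 2 units, time = 14
  J2 runs 2 units, time = 16
  J3 runs 2 units, time = 18
  J1 runs 2 units, time = 20
  J2 runs 2 units, time = 22
  J3 runs 2 units, time = 24
  J1 runs 2 units, time = 26
  J2 runs 2 units, time = 28
  J3 runs 2 units, time = 30
  J1 runs 1 units, time = 31
  J2 runs 2 units, time = 33
  J3 runs 2 units, time = 35
  J3 runs 2 units, time = 37
  J3 runs 1 units, time = 38
Finish times: [31, 33, 38]
Average turnaround = 102/3 = 34.0

34.0


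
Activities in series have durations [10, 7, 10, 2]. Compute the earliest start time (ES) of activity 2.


Activity 2 starts after activities 1 through 1 complete.
Predecessor durations: [10]
ES = 10 = 10

10


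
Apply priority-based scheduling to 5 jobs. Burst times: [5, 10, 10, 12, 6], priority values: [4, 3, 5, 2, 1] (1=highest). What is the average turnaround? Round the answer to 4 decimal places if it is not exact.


Sort by priority (ascending = highest first):
Order: [(1, 6), (2, 12), (3, 10), (4, 5), (5, 10)]
Completion times:
  Priority 1, burst=6, C=6
  Priority 2, burst=12, C=18
  Priority 3, burst=10, C=28
  Priority 4, burst=5, C=33
  Priority 5, burst=10, C=43
Average turnaround = 128/5 = 25.6

25.6


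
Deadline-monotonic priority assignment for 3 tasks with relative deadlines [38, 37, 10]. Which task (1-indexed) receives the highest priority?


Sort tasks by relative deadline (ascending):
  Task 3: deadline = 10
  Task 2: deadline = 37
  Task 1: deadline = 38
Priority order (highest first): [3, 2, 1]
Highest priority task = 3

3


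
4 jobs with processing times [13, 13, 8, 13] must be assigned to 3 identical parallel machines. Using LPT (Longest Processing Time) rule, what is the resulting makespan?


Sort jobs in decreasing order (LPT): [13, 13, 13, 8]
Assign each job to the least loaded machine:
  Machine 1: jobs [13, 8], load = 21
  Machine 2: jobs [13], load = 13
  Machine 3: jobs [13], load = 13
Makespan = max load = 21

21


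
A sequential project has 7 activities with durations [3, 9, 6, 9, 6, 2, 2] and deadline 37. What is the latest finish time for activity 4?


LF(activity 4) = deadline - sum of successor durations
Successors: activities 5 through 7 with durations [6, 2, 2]
Sum of successor durations = 10
LF = 37 - 10 = 27

27


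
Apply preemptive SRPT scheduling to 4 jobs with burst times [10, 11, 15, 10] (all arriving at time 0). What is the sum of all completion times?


Since all jobs arrive at t=0, SRPT equals SPT ordering.
SPT order: [10, 10, 11, 15]
Completion times:
  Job 1: p=10, C=10
  Job 2: p=10, C=20
  Job 3: p=11, C=31
  Job 4: p=15, C=46
Total completion time = 10 + 20 + 31 + 46 = 107

107


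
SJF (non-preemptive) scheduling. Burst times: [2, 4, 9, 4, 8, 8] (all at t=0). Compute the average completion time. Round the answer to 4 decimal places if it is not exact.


SJF order (ascending): [2, 4, 4, 8, 8, 9]
Completion times:
  Job 1: burst=2, C=2
  Job 2: burst=4, C=6
  Job 3: burst=4, C=10
  Job 4: burst=8, C=18
  Job 5: burst=8, C=26
  Job 6: burst=9, C=35
Average completion = 97/6 = 16.1667

16.1667


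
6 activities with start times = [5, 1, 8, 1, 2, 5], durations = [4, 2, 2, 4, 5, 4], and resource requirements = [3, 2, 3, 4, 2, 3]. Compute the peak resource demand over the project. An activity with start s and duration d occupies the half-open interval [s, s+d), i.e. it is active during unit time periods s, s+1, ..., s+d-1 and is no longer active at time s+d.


Each activity i is active on [start_i, start_i + duration_i).
Compute total resource usage per time slot:
  t=0: active resources = [], total = 0
  t=1: active resources = [2, 4], total = 6
  t=2: active resources = [2, 4, 2], total = 8
  t=3: active resources = [4, 2], total = 6
  t=4: active resources = [4, 2], total = 6
  t=5: active resources = [3, 2, 3], total = 8
  t=6: active resources = [3, 2, 3], total = 8
  t=7: active resources = [3, 3], total = 6
  t=8: active resources = [3, 3, 3], total = 9
  t=9: active resources = [3], total = 3
Peak resource demand = 9

9


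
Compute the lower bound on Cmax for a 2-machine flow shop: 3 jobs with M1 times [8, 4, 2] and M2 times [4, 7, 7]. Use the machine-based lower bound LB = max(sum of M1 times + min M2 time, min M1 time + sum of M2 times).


LB1 = sum(M1 times) + min(M2 times) = 14 + 4 = 18
LB2 = min(M1 times) + sum(M2 times) = 2 + 18 = 20
Lower bound = max(LB1, LB2) = max(18, 20) = 20

20


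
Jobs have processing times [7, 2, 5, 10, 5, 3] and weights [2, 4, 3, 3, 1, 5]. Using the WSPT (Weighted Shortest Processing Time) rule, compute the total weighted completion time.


Compute p/w ratios and sort ascending (WSPT): [(2, 4), (3, 5), (5, 3), (10, 3), (7, 2), (5, 1)]
Compute weighted completion times:
  Job (p=2,w=4): C=2, w*C=4*2=8
  Job (p=3,w=5): C=5, w*C=5*5=25
  Job (p=5,w=3): C=10, w*C=3*10=30
  Job (p=10,w=3): C=20, w*C=3*20=60
  Job (p=7,w=2): C=27, w*C=2*27=54
  Job (p=5,w=1): C=32, w*C=1*32=32
Total weighted completion time = 209

209


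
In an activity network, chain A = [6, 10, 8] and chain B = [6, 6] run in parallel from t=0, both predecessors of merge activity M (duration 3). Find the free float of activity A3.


ES(A3) = sum of predecessors on chain A = 16
EF(A3) = ES + duration = 16 + 8 = 24
Successor of A3 is M. ES(M) = max(sum(A), sum(B)) = max(24, 12) = 24
Free float = ES(successor) - EF(current) = 24 - 24 = 0

0


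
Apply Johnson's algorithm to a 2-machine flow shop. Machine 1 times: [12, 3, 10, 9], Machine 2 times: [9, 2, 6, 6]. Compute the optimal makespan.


Apply Johnson's rule:
  Group 1 (a <= b): []
  Group 2 (a > b): [(1, 12, 9), (3, 10, 6), (4, 9, 6), (2, 3, 2)]
Optimal job order: [1, 3, 4, 2]
Schedule:
  Job 1: M1 done at 12, M2 done at 21
  Job 3: M1 done at 22, M2 done at 28
  Job 4: M1 done at 31, M2 done at 37
  Job 2: M1 done at 34, M2 done at 39
Makespan = 39

39


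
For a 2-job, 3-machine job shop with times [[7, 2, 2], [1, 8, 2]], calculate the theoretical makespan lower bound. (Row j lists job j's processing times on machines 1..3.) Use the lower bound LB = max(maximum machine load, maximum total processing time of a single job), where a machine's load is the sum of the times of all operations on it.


Machine loads:
  Machine 1: 7 + 1 = 8
  Machine 2: 2 + 8 = 10
  Machine 3: 2 + 2 = 4
Max machine load = 10
Job totals:
  Job 1: 11
  Job 2: 11
Max job total = 11
Lower bound = max(10, 11) = 11

11


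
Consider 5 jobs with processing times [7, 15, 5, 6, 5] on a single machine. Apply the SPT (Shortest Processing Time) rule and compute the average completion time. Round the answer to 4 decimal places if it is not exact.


Sort jobs by processing time (SPT order): [5, 5, 6, 7, 15]
Compute completion times sequentially:
  Job 1: processing = 5, completes at 5
  Job 2: processing = 5, completes at 10
  Job 3: processing = 6, completes at 16
  Job 4: processing = 7, completes at 23
  Job 5: processing = 15, completes at 38
Sum of completion times = 92
Average completion time = 92/5 = 18.4

18.4


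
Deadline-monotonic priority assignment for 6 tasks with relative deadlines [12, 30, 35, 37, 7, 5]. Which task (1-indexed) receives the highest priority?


Sort tasks by relative deadline (ascending):
  Task 6: deadline = 5
  Task 5: deadline = 7
  Task 1: deadline = 12
  Task 2: deadline = 30
  Task 3: deadline = 35
  Task 4: deadline = 37
Priority order (highest first): [6, 5, 1, 2, 3, 4]
Highest priority task = 6

6


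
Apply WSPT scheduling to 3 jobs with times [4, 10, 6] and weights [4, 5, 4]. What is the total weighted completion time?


Compute p/w ratios and sort ascending (WSPT): [(4, 4), (6, 4), (10, 5)]
Compute weighted completion times:
  Job (p=4,w=4): C=4, w*C=4*4=16
  Job (p=6,w=4): C=10, w*C=4*10=40
  Job (p=10,w=5): C=20, w*C=5*20=100
Total weighted completion time = 156

156


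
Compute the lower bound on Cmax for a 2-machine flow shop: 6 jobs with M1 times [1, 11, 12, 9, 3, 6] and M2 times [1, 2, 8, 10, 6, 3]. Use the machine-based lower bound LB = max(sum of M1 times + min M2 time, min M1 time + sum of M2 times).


LB1 = sum(M1 times) + min(M2 times) = 42 + 1 = 43
LB2 = min(M1 times) + sum(M2 times) = 1 + 30 = 31
Lower bound = max(LB1, LB2) = max(43, 31) = 43

43


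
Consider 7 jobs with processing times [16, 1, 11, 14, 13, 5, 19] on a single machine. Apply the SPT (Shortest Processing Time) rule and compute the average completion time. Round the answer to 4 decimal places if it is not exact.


Sort jobs by processing time (SPT order): [1, 5, 11, 13, 14, 16, 19]
Compute completion times sequentially:
  Job 1: processing = 1, completes at 1
  Job 2: processing = 5, completes at 6
  Job 3: processing = 11, completes at 17
  Job 4: processing = 13, completes at 30
  Job 5: processing = 14, completes at 44
  Job 6: processing = 16, completes at 60
  Job 7: processing = 19, completes at 79
Sum of completion times = 237
Average completion time = 237/7 = 33.8571

33.8571


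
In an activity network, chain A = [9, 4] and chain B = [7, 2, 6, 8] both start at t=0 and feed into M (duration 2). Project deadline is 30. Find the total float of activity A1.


Forward pass: ES(A1) = sum of predecessors on chain A = 0
EF = ES + duration = 0 + 9 = 9
Backward pass: LF(M) = deadline = 30; LS(M) = 30 - 2 = 28
LF(A1) = LS(M) - sum(successors on chain A) = 28 - 4 = 24
LS = LF - duration = 24 - 9 = 15
Total float = LS - ES = 15 - 0 = 15

15


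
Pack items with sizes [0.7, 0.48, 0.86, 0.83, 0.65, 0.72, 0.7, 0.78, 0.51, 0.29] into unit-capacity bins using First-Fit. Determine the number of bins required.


Place items sequentially using First-Fit:
  Item 0.7 -> new Bin 1
  Item 0.48 -> new Bin 2
  Item 0.86 -> new Bin 3
  Item 0.83 -> new Bin 4
  Item 0.65 -> new Bin 5
  Item 0.72 -> new Bin 6
  Item 0.7 -> new Bin 7
  Item 0.78 -> new Bin 8
  Item 0.51 -> Bin 2 (now 0.99)
  Item 0.29 -> Bin 1 (now 0.99)
Total bins used = 8

8


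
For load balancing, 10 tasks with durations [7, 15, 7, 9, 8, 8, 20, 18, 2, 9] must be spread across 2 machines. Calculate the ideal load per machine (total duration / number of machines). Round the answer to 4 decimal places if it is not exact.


Total processing time = 7 + 15 + 7 + 9 + 8 + 8 + 20 + 18 + 2 + 9 = 103
Number of machines = 2
Ideal balanced load = 103 / 2 = 51.5

51.5


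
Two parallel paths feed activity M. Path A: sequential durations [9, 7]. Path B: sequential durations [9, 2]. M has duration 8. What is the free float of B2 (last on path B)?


ES(B2) = sum of predecessors on chain B = 9
EF(B2) = ES + duration = 9 + 2 = 11
Successor of B2 is M. ES(M) = max(sum(A), sum(B)) = max(16, 11) = 16
Free float = ES(successor) - EF(current) = 16 - 11 = 5

5


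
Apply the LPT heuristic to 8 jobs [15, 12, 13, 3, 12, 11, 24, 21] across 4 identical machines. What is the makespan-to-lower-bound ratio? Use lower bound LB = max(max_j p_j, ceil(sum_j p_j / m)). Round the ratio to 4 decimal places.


LPT order: [24, 21, 15, 13, 12, 12, 11, 3]
Machine loads after assignment: [27, 32, 27, 25]
LPT makespan = 32
Lower bound = max(max_job, ceil(total/4)) = max(24, 28) = 28
Ratio = 32 / 28 = 1.1429

1.1429


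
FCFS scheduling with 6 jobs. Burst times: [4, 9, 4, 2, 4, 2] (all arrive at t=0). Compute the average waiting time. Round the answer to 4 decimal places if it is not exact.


FCFS order (as given): [4, 9, 4, 2, 4, 2]
Waiting times:
  Job 1: wait = 0
  Job 2: wait = 4
  Job 3: wait = 13
  Job 4: wait = 17
  Job 5: wait = 19
  Job 6: wait = 23
Sum of waiting times = 76
Average waiting time = 76/6 = 12.6667

12.6667


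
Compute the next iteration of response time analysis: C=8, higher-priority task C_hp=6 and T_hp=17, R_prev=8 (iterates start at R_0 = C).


R_next = C + ceil(R_prev / T_hp) * C_hp
ceil(8 / 17) = ceil(0.4706) = 1
Interference = 1 * 6 = 6
R_next = 8 + 6 = 14

14


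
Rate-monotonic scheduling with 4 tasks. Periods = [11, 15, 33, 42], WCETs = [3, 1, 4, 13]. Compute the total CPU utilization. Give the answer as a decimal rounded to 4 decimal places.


Compute individual utilizations (exact fractions):
  Task 1: C/T = 3/11 (approx. 0.2727)
  Task 2: C/T = 1/15 (approx. 0.0667)
  Task 3: C/T = 4/33 (approx. 0.1212)
  Task 4: C/T = 13/42 (approx. 0.3095)
Total utilization U = 3/11 + 1/15 + 4/33 + 13/42 = 593/770
Rounded to 4 decimal places: U = 0.7701
RM (Liu & Layland) bound for 4 tasks = 0.756828; compare with U = 593/770 (approx. 0.770130)
bound < U <= 1, so the RM sufficient condition is not met (inconclusive; an exact test such as response-time analysis is needed).

0.7701


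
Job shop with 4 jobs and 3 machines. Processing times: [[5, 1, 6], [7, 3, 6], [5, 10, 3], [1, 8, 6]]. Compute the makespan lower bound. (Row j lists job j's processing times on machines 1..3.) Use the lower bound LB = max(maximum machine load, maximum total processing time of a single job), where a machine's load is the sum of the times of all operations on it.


Machine loads:
  Machine 1: 5 + 7 + 5 + 1 = 18
  Machine 2: 1 + 3 + 10 + 8 = 22
  Machine 3: 6 + 6 + 3 + 6 = 21
Max machine load = 22
Job totals:
  Job 1: 12
  Job 2: 16
  Job 3: 18
  Job 4: 15
Max job total = 18
Lower bound = max(22, 18) = 22

22


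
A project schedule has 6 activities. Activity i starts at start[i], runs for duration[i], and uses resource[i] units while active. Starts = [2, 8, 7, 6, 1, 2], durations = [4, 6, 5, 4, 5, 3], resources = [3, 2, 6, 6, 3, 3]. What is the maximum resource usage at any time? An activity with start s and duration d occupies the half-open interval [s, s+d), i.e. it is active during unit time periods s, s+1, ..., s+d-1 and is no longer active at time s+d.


Each activity i is active on [start_i, start_i + duration_i).
Compute total resource usage per time slot:
  t=0: active resources = [], total = 0
  t=1: active resources = [3], total = 3
  t=2: active resources = [3, 3, 3], total = 9
  t=3: active resources = [3, 3, 3], total = 9
  t=4: active resources = [3, 3, 3], total = 9
  t=5: active resources = [3, 3], total = 6
  t=6: active resources = [6], total = 6
  t=7: active resources = [6, 6], total = 12
  t=8: active resources = [2, 6, 6], total = 14
  t=9: active resources = [2, 6, 6], total = 14
  t=10: active resources = [2, 6], total = 8
  t=11: active resources = [2, 6], total = 8
  t=12: active resources = [2], total = 2
  t=13: active resources = [2], total = 2
Peak resource demand = 14

14


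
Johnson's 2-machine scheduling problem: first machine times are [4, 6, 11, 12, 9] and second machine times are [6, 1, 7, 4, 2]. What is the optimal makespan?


Apply Johnson's rule:
  Group 1 (a <= b): [(1, 4, 6)]
  Group 2 (a > b): [(3, 11, 7), (4, 12, 4), (5, 9, 2), (2, 6, 1)]
Optimal job order: [1, 3, 4, 5, 2]
Schedule:
  Job 1: M1 done at 4, M2 done at 10
  Job 3: M1 done at 15, M2 done at 22
  Job 4: M1 done at 27, M2 done at 31
  Job 5: M1 done at 36, M2 done at 38
  Job 2: M1 done at 42, M2 done at 43
Makespan = 43

43


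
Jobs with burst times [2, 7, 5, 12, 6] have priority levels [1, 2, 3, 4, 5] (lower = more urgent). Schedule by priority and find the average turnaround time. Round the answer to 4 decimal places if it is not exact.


Sort by priority (ascending = highest first):
Order: [(1, 2), (2, 7), (3, 5), (4, 12), (5, 6)]
Completion times:
  Priority 1, burst=2, C=2
  Priority 2, burst=7, C=9
  Priority 3, burst=5, C=14
  Priority 4, burst=12, C=26
  Priority 5, burst=6, C=32
Average turnaround = 83/5 = 16.6

16.6


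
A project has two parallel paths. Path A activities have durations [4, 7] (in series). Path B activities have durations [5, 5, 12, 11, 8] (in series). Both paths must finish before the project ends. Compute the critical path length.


Path A total = 4 + 7 = 11
Path B total = 5 + 5 + 12 + 11 + 8 = 41
Critical path = longest path = max(11, 41) = 41

41


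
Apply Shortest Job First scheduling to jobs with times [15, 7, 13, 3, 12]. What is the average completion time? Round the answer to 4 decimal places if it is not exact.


SJF order (ascending): [3, 7, 12, 13, 15]
Completion times:
  Job 1: burst=3, C=3
  Job 2: burst=7, C=10
  Job 3: burst=12, C=22
  Job 4: burst=13, C=35
  Job 5: burst=15, C=50
Average completion = 120/5 = 24.0

24.0


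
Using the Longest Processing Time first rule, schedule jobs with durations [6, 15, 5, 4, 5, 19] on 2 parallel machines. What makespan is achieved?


Sort jobs in decreasing order (LPT): [19, 15, 6, 5, 5, 4]
Assign each job to the least loaded machine:
  Machine 1: jobs [19, 5, 4], load = 28
  Machine 2: jobs [15, 6, 5], load = 26
Makespan = max load = 28

28


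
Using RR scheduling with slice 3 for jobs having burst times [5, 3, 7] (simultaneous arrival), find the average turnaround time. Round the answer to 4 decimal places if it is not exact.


Time quantum = 3
Execution trace:
  J1 runs 3 units, time = 3
  J2 runs 3 units, time = 6
  J3 runs 3 units, time = 9
  J1 runs 2 units, time = 11
  J3 runs 3 units, time = 14
  J3 runs 1 units, time = 15
Finish times: [11, 6, 15]
Average turnaround = 32/3 = 10.6667

10.6667


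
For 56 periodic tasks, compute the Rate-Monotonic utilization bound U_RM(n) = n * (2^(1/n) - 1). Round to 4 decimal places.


Compute 2^(1/56) = 1.0124545481
Subtract 1: 1.0124545481 - 1 = 0.0124545481
Multiply by n: 56 * 0.0124545481 = 0.6974546936
Round to 4 dp: 0.6975

0.6975


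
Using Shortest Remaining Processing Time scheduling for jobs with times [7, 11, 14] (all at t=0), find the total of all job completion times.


Since all jobs arrive at t=0, SRPT equals SPT ordering.
SPT order: [7, 11, 14]
Completion times:
  Job 1: p=7, C=7
  Job 2: p=11, C=18
  Job 3: p=14, C=32
Total completion time = 7 + 18 + 32 = 57

57


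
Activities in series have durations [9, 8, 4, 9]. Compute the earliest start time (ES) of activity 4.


Activity 4 starts after activities 1 through 3 complete.
Predecessor durations: [9, 8, 4]
ES = 9 + 8 + 4 = 21

21


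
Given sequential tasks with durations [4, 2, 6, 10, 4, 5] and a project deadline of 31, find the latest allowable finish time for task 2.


LF(activity 2) = deadline - sum of successor durations
Successors: activities 3 through 6 with durations [6, 10, 4, 5]
Sum of successor durations = 25
LF = 31 - 25 = 6

6


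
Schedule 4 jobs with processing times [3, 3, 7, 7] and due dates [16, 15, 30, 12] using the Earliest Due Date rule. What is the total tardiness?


Sort by due date (EDD order): [(7, 12), (3, 15), (3, 16), (7, 30)]
Compute completion times and tardiness:
  Job 1: p=7, d=12, C=7, tardiness=max(0,7-12)=0
  Job 2: p=3, d=15, C=10, tardiness=max(0,10-15)=0
  Job 3: p=3, d=16, C=13, tardiness=max(0,13-16)=0
  Job 4: p=7, d=30, C=20, tardiness=max(0,20-30)=0
Total tardiness = 0

0


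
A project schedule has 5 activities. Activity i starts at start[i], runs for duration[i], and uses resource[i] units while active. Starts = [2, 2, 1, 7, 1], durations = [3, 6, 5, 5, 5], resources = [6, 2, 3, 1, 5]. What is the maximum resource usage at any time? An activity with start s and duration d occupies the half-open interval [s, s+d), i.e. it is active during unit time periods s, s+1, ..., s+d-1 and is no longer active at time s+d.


Each activity i is active on [start_i, start_i + duration_i).
Compute total resource usage per time slot:
  t=0: active resources = [], total = 0
  t=1: active resources = [3, 5], total = 8
  t=2: active resources = [6, 2, 3, 5], total = 16
  t=3: active resources = [6, 2, 3, 5], total = 16
  t=4: active resources = [6, 2, 3, 5], total = 16
  t=5: active resources = [2, 3, 5], total = 10
  t=6: active resources = [2], total = 2
  t=7: active resources = [2, 1], total = 3
  t=8: active resources = [1], total = 1
  t=9: active resources = [1], total = 1
  t=10: active resources = [1], total = 1
  t=11: active resources = [1], total = 1
Peak resource demand = 16

16


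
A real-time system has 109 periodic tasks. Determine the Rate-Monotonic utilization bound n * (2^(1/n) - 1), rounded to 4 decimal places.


Compute 2^(1/109) = 1.0063794108
Subtract 1: 1.0063794108 - 1 = 0.0063794108
Multiply by n: 109 * 0.0063794108 = 0.6953557772
Round to 4 dp: 0.6954

0.6954


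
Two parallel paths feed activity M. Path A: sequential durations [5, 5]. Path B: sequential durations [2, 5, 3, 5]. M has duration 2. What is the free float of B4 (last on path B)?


ES(B4) = sum of predecessors on chain B = 10
EF(B4) = ES + duration = 10 + 5 = 15
Successor of B4 is M. ES(M) = max(sum(A), sum(B)) = max(10, 15) = 15
Free float = ES(successor) - EF(current) = 15 - 15 = 0

0


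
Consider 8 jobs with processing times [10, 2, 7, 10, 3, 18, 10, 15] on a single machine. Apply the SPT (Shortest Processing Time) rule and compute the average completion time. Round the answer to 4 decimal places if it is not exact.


Sort jobs by processing time (SPT order): [2, 3, 7, 10, 10, 10, 15, 18]
Compute completion times sequentially:
  Job 1: processing = 2, completes at 2
  Job 2: processing = 3, completes at 5
  Job 3: processing = 7, completes at 12
  Job 4: processing = 10, completes at 22
  Job 5: processing = 10, completes at 32
  Job 6: processing = 10, completes at 42
  Job 7: processing = 15, completes at 57
  Job 8: processing = 18, completes at 75
Sum of completion times = 247
Average completion time = 247/8 = 30.875

30.875


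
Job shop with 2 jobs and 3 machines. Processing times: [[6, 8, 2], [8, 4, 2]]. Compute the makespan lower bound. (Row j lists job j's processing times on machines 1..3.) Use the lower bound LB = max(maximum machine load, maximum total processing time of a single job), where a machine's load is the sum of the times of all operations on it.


Machine loads:
  Machine 1: 6 + 8 = 14
  Machine 2: 8 + 4 = 12
  Machine 3: 2 + 2 = 4
Max machine load = 14
Job totals:
  Job 1: 16
  Job 2: 14
Max job total = 16
Lower bound = max(14, 16) = 16

16


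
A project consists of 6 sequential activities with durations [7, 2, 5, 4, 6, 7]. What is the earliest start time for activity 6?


Activity 6 starts after activities 1 through 5 complete.
Predecessor durations: [7, 2, 5, 4, 6]
ES = 7 + 2 + 5 + 4 + 6 = 24

24


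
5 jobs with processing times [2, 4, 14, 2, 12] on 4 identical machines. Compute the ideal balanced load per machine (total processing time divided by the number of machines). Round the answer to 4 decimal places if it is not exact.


Total processing time = 2 + 4 + 14 + 2 + 12 = 34
Number of machines = 4
Ideal balanced load = 34 / 4 = 8.5

8.5


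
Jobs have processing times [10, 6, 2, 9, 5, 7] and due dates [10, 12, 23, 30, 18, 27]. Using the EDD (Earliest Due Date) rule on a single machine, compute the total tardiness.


Sort by due date (EDD order): [(10, 10), (6, 12), (5, 18), (2, 23), (7, 27), (9, 30)]
Compute completion times and tardiness:
  Job 1: p=10, d=10, C=10, tardiness=max(0,10-10)=0
  Job 2: p=6, d=12, C=16, tardiness=max(0,16-12)=4
  Job 3: p=5, d=18, C=21, tardiness=max(0,21-18)=3
  Job 4: p=2, d=23, C=23, tardiness=max(0,23-23)=0
  Job 5: p=7, d=27, C=30, tardiness=max(0,30-27)=3
  Job 6: p=9, d=30, C=39, tardiness=max(0,39-30)=9
Total tardiness = 19

19


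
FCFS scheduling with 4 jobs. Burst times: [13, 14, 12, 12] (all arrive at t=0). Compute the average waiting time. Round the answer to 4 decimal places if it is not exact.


FCFS order (as given): [13, 14, 12, 12]
Waiting times:
  Job 1: wait = 0
  Job 2: wait = 13
  Job 3: wait = 27
  Job 4: wait = 39
Sum of waiting times = 79
Average waiting time = 79/4 = 19.75

19.75


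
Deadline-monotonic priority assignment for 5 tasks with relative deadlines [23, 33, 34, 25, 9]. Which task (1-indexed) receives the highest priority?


Sort tasks by relative deadline (ascending):
  Task 5: deadline = 9
  Task 1: deadline = 23
  Task 4: deadline = 25
  Task 2: deadline = 33
  Task 3: deadline = 34
Priority order (highest first): [5, 1, 4, 2, 3]
Highest priority task = 5

5


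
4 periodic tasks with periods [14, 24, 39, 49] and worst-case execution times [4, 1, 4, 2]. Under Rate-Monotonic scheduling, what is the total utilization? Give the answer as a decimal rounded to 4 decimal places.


Compute individual utilizations (exact fractions):
  Task 1: C/T = 4/14 = 2/7 (approx. 0.2857)
  Task 2: C/T = 1/24 (approx. 0.0417)
  Task 3: C/T = 4/39 (approx. 0.1026)
  Task 4: C/T = 2/49 (approx. 0.0408)
Total utilization U = 2/7 + 1/24 + 4/39 + 2/49 = 2399/5096
Rounded to 4 decimal places: U = 0.4708
RM (Liu & Layland) bound for 4 tasks = 0.756828; compare with U = 2399/5096 (approx. 0.470761)
U <= bound, so schedulable by RM sufficient condition.

0.4708


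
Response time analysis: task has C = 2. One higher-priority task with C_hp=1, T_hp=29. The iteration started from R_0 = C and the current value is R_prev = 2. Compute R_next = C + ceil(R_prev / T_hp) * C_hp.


R_next = C + ceil(R_prev / T_hp) * C_hp
ceil(2 / 29) = ceil(0.069) = 1
Interference = 1 * 1 = 1
R_next = 2 + 1 = 3

3


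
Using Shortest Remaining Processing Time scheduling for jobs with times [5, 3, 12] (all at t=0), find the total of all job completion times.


Since all jobs arrive at t=0, SRPT equals SPT ordering.
SPT order: [3, 5, 12]
Completion times:
  Job 1: p=3, C=3
  Job 2: p=5, C=8
  Job 3: p=12, C=20
Total completion time = 3 + 8 + 20 = 31

31


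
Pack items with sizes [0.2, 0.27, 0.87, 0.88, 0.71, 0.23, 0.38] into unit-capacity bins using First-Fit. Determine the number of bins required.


Place items sequentially using First-Fit:
  Item 0.2 -> new Bin 1
  Item 0.27 -> Bin 1 (now 0.47)
  Item 0.87 -> new Bin 2
  Item 0.88 -> new Bin 3
  Item 0.71 -> new Bin 4
  Item 0.23 -> Bin 1 (now 0.7)
  Item 0.38 -> new Bin 5
Total bins used = 5

5
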